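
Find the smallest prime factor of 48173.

48173 is odd.
Digit sum 23, not divisible by 3.
Ends in 3: not divisible by 5.
7: 48173 = 7·6881 + 6
11: 48173 = 11·4379 + 4
13: 48173 = 13·3705 + 8
17: 48173 = 17·2833 + 12
19: 48173 = 19·2535 + 8
23: 48173 = 23·2094 + 11
29: 48173 = 29·1661 + 4
31: 48173 = 31·1553 + 30
37: 48173 = 37·1301 + 36
41: 48173 = 41·1174 + 39
43: 48173 = 43·1120 + 13
47: 48173 = 47·1024 + 45
53: 48173 = 53·908 + 49
59: 48173 = 59·816 + 29
61: 48173 = 61·789 + 44
67: 48173 = 67·719

67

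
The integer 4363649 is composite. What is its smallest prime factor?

4363649 is odd.
Digit sum 35, not divisible by 3.
Ends in 9: not divisible by 5.
7: 4363649 = 7·623378 + 3
11: 4363649 = 11·396695 + 4
13: 4363649 = 13·335665 + 4
17: 4363649 = 17·256685 + 4
19: 4363649 = 19·229665 + 14
23: 4363649 = 23·189723 + 20
29: 4363649 = 29·150470 + 19
31: 4363649 = 31·140762 + 27
37: 4363649 = 37·117936 + 17
41: 4363649 = 41·106430 + 19
43: 4363649 = 43·101480 + 9
47: 4363649 = 47·92843 + 28
53: 4363649 = 53·82333

53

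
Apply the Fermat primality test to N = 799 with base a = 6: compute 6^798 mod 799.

247

6^1 ≡ 6 (mod 799)
6^2 ≡ 6^2 = 36 ≡ 36 (mod 799)
6^4 ≡ 36^2 = 1296 ≡ 497 (mod 799)
6^8 ≡ 497^2 = 247009 ≡ 118 (mod 799)
6^16 ≡ 118^2 = 13924 ≡ 341 (mod 799)
6^32 ≡ 341^2 = 116281 ≡ 426 (mod 799)
6^64 ≡ 426^2 = 181476 ≡ 103 (mod 799)
6^128 ≡ 103^2 = 10609 ≡ 222 (mod 799)
6^256 ≡ 222^2 = 49284 ≡ 545 (mod 799)
6^512 ≡ 545^2 = 297025 ≡ 596 (mod 799)
798 = 512 + 256 + 16 + 8 + 4 + 2 in binary powers of 2.
So 6^798 ≡ 596 · 545 · 341 · 118 · 497 · 36 ≡ 247 (mod 799).
Since 247 ≠ 1, base 6 is a Fermat witness: 799 is composite.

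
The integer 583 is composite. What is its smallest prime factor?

583 is odd.
Digit sum 16, not divisible by 3.
Ends in 3: not divisible by 5.
7: 583 = 7·83 + 2
11: 583 = 11·53

11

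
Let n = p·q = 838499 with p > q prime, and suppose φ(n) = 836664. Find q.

φ(n) = (p−1)(q−1) = n − (p+q) + 1, so p + q = 838499 − 836664 + 1 = 1836.
p and q are the roots of t² − 1836t + 838499 = 0.
Discriminant: 1836² − 4·838499 = 3370896 − 3353996 = 16900; √16900 = 130.
q = (1836 − 130)/2 = 853, p = (1836 + 130)/2 = 983.
Check: 853 · 983 = 838499.

853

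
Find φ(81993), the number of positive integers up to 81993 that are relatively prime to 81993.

54000

Factor: 81993 = 3 · 151 · 181.
φ(81993) = (3−1) · (151−1) · (181−1) = 2 · 150 · 180 = 54000.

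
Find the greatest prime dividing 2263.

2263 = 31 · 73
73 is prime.
So 2263 = 31 · 73; the largest prime factor is 73.

73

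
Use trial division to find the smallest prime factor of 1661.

1661 is odd.
Digit sum 14, not divisible by 3.
Ends in 1: not divisible by 5.
7: 1661 = 7·237 + 2
11: 1661 = 11·151

11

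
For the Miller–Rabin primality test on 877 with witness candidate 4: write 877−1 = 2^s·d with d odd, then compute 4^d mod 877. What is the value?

877 − 1 = 876 = 2^2 · 219, so d = 219.
4^1 ≡ 4 (mod 877)
4^2 ≡ 4^2 = 16 ≡ 16 (mod 877)
4^4 ≡ 16^2 = 256 ≡ 256 (mod 877)
4^8 ≡ 256^2 = 65536 ≡ 638 (mod 877)
4^16 ≡ 638^2 = 407044 ≡ 116 (mod 877)
4^32 ≡ 116^2 = 13456 ≡ 301 (mod 877)
4^64 ≡ 301^2 = 90601 ≡ 270 (mod 877)
4^128 ≡ 270^2 = 72900 ≡ 109 (mod 877)
219 = 128 + 64 + 16 + 8 + 2 + 1 in binary powers of 2.
So 4^219 ≡ 109 · 270 · 116 · 638 · 16 · 4 ≡ 876 (mod 877).
Since 4^d ≡ 876 (mod 877), base 4 does not prove 877 composite.

876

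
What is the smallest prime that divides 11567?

43

11567 is odd.
Digit sum 20, not divisible by 3.
Ends in 7: not divisible by 5.
7: 11567 = 7·1652 + 3
11: 11567 = 11·1051 + 6
13: 11567 = 13·889 + 10
17: 11567 = 17·680 + 7
19: 11567 = 19·608 + 15
23: 11567 = 23·502 + 21
29: 11567 = 29·398 + 25
31: 11567 = 31·373 + 4
37: 11567 = 37·312 + 23
41: 11567 = 41·282 + 5
43: 11567 = 43·269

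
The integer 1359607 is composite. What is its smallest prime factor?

29

1359607 is odd.
Digit sum 31, not divisible by 3.
Ends in 7: not divisible by 5.
7: 1359607 = 7·194229 + 4
11: 1359607 = 11·123600 + 7
13: 1359607 = 13·104585 + 2
17: 1359607 = 17·79976 + 15
19: 1359607 = 19·71558 + 5
23: 1359607 = 23·59113 + 8
29: 1359607 = 29·46883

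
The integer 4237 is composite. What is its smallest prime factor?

19

4237 is odd.
Digit sum 16, not divisible by 3.
Ends in 7: not divisible by 5.
7: 4237 = 7·605 + 2
11: 4237 = 11·385 + 2
13: 4237 = 13·325 + 12
17: 4237 = 17·249 + 4
19: 4237 = 19·223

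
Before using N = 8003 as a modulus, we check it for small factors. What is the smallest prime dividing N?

53

8003 is odd.
Digit sum 11, not divisible by 3.
Ends in 3: not divisible by 5.
7: 8003 = 7·1143 + 2
11: 8003 = 11·727 + 6
13: 8003 = 13·615 + 8
17: 8003 = 17·470 + 13
19: 8003 = 19·421 + 4
23: 8003 = 23·347 + 22
29: 8003 = 29·275 + 28
31: 8003 = 31·258 + 5
37: 8003 = 37·216 + 11
41: 8003 = 41·195 + 8
43: 8003 = 43·186 + 5
47: 8003 = 47·170 + 13
53: 8003 = 53·151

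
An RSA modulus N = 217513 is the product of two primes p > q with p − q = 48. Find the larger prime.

Since p = q + 48, we have 217513 = q(q + 48), so q² + 48q − 217513 = 0.
Discriminant: 48² + 4·217513 = 2304 + 870052 = 872356; √872356 = 934.
q = (−48 + 934)/2 = 443, and p = q + 48 = 491.
Check: 443 · 491 = 217513.

491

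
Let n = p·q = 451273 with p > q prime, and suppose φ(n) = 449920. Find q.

593

φ(n) = (p−1)(q−1) = n − (p+q) + 1, so p + q = 451273 − 449920 + 1 = 1354.
p and q are the roots of t² − 1354t + 451273 = 0.
Discriminant: 1354² − 4·451273 = 1833316 − 1805092 = 28224; √28224 = 168.
q = (1354 − 168)/2 = 593, p = (1354 + 168)/2 = 761.
Check: 593 · 761 = 451273.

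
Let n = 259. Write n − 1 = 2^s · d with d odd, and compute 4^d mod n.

64

259 − 1 = 258 = 2^1 · 129, so d = 129.
4^1 ≡ 4 (mod 259)
4^2 ≡ 4^2 = 16 ≡ 16 (mod 259)
4^4 ≡ 16^2 = 256 ≡ 256 (mod 259)
4^8 ≡ 256^2 = 65536 ≡ 9 (mod 259)
4^16 ≡ 9^2 = 81 ≡ 81 (mod 259)
4^32 ≡ 81^2 = 6561 ≡ 86 (mod 259)
4^64 ≡ 86^2 = 7396 ≡ 144 (mod 259)
4^128 ≡ 144^2 = 20736 ≡ 16 (mod 259)
129 = 128 + 1 in binary powers of 2.
So 4^129 ≡ 16 · 4 ≡ 64 (mod 259).
Squaring chain: 64; never reaches −1, so base 4 is a Miller–Rabin witness that 259 is composite.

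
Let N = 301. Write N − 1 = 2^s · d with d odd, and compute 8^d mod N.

260

301 − 1 = 300 = 2^2 · 75, so d = 75.
8^1 ≡ 8 (mod 301)
8^2 ≡ 8^2 = 64 ≡ 64 (mod 301)
8^4 ≡ 64^2 = 4096 ≡ 183 (mod 301)
8^8 ≡ 183^2 = 33489 ≡ 78 (mod 301)
8^16 ≡ 78^2 = 6084 ≡ 64 (mod 301)
8^32 ≡ 64^2 = 4096 ≡ 183 (mod 301)
8^64 ≡ 183^2 = 33489 ≡ 78 (mod 301)
75 = 64 + 8 + 2 + 1 in binary powers of 2.
So 8^75 ≡ 78 · 78 · 64 · 8 ≡ 260 (mod 301).
Squaring chain: 260 → 176; never reaches −1, so base 8 is a Miller–Rabin witness that 301 is composite.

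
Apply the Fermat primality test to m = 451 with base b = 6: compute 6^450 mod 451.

155

6^1 ≡ 6 (mod 451)
6^2 ≡ 6^2 = 36 ≡ 36 (mod 451)
6^4 ≡ 36^2 = 1296 ≡ 394 (mod 451)
6^8 ≡ 394^2 = 155236 ≡ 92 (mod 451)
6^16 ≡ 92^2 = 8464 ≡ 346 (mod 451)
6^32 ≡ 346^2 = 119716 ≡ 201 (mod 451)
6^64 ≡ 201^2 = 40401 ≡ 262 (mod 451)
6^128 ≡ 262^2 = 68644 ≡ 92 (mod 451)
6^256 ≡ 92^2 = 8464 ≡ 346 (mod 451)
450 = 256 + 128 + 64 + 2 in binary powers of 2.
So 6^450 ≡ 346 · 92 · 262 · 36 ≡ 155 (mod 451).
Since 155 ≠ 1, base 6 is a Fermat witness: 451 is composite.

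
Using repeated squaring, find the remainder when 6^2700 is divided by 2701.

1

6^1 ≡ 6 (mod 2701)
6^2 ≡ 6^2 = 36 ≡ 36 (mod 2701)
6^4 ≡ 36^2 = 1296 ≡ 1296 (mod 2701)
6^8 ≡ 1296^2 = 1679616 ≡ 2295 (mod 2701)
6^16 ≡ 2295^2 = 5267025 ≡ 75 (mod 2701)
6^32 ≡ 75^2 = 5625 ≡ 223 (mod 2701)
6^64 ≡ 223^2 = 49729 ≡ 1111 (mod 2701)
6^128 ≡ 1111^2 = 1234321 ≡ 2665 (mod 2701)
6^256 ≡ 2665^2 = 7102225 ≡ 1296 (mod 2701)
6^512 ≡ 1296^2 = 1679616 ≡ 2295 (mod 2701)
6^1024 ≡ 2295^2 = 5267025 ≡ 75 (mod 2701)
6^2048 ≡ 75^2 = 5625 ≡ 223 (mod 2701)
2700 = 2048 + 512 + 128 + 8 + 4 in binary powers of 2.
So 6^2700 ≡ 223 · 2295 · 2665 · 2295 · 1296 ≡ 1 (mod 2701).
Since the result is 1, base 6 gives no evidence that 2701 is composite.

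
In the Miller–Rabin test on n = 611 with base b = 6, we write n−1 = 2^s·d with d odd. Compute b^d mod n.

611 − 1 = 610 = 2^1 · 305, so d = 305.
6^1 ≡ 6 (mod 611)
6^2 ≡ 6^2 = 36 ≡ 36 (mod 611)
6^4 ≡ 36^2 = 1296 ≡ 74 (mod 611)
6^8 ≡ 74^2 = 5476 ≡ 588 (mod 611)
6^16 ≡ 588^2 = 345744 ≡ 529 (mod 611)
6^32 ≡ 529^2 = 279841 ≡ 3 (mod 611)
6^64 ≡ 3^2 = 9 ≡ 9 (mod 611)
6^128 ≡ 9^2 = 81 ≡ 81 (mod 611)
6^256 ≡ 81^2 = 6561 ≡ 451 (mod 611)
305 = 256 + 32 + 16 + 1 in binary powers of 2.
So 6^305 ≡ 451 · 3 · 529 · 6 ≡ 314 (mod 611).
Squaring chain: 314; never reaches −1, so base 6 is a Miller–Rabin witness that 611 is composite.

314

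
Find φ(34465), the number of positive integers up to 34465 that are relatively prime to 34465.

26880

Factor: 34465 = 5 · 61 · 113.
φ(34465) = (5−1) · (61−1) · (113−1) = 4 · 60 · 112 = 26880.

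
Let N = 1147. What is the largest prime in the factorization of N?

37

1147 = 31 · 37
37 is prime.
So 1147 = 31 · 37; the largest prime factor is 37.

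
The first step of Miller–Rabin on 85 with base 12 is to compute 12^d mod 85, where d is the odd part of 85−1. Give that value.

37

85 − 1 = 84 = 2^2 · 21, so d = 21.
12^1 ≡ 12 (mod 85)
12^2 ≡ 12^2 = 144 ≡ 59 (mod 85)
12^4 ≡ 59^2 = 3481 ≡ 81 (mod 85)
12^8 ≡ 81^2 = 6561 ≡ 16 (mod 85)
12^16 ≡ 16^2 = 256 ≡ 1 (mod 85)
21 = 16 + 4 + 1 in binary powers of 2.
So 12^21 ≡ 1 · 81 · 12 ≡ 37 (mod 85).
Squaring chain: 37 → 9; never reaches −1, so base 12 is a Miller–Rabin witness that 85 is composite.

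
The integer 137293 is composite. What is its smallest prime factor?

13

137293 is odd.
Digit sum 25, not divisible by 3.
Ends in 3: not divisible by 5.
7: 137293 = 7·19613 + 2
11: 137293 = 11·12481 + 2
13: 137293 = 13·10561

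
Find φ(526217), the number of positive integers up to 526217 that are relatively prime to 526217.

Factor: 526217 = 23 · 137 · 167.
φ(526217) = (23−1) · (137−1) · (167−1) = 22 · 136 · 166 = 496672.

496672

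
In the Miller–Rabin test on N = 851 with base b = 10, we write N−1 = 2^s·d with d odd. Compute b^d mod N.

359

851 − 1 = 850 = 2^1 · 425, so d = 425.
10^1 ≡ 10 (mod 851)
10^2 ≡ 10^2 = 100 ≡ 100 (mod 851)
10^4 ≡ 100^2 = 10000 ≡ 639 (mod 851)
10^8 ≡ 639^2 = 408321 ≡ 692 (mod 851)
10^16 ≡ 692^2 = 478864 ≡ 602 (mod 851)
10^32 ≡ 602^2 = 362404 ≡ 729 (mod 851)
10^64 ≡ 729^2 = 531441 ≡ 417 (mod 851)
10^128 ≡ 417^2 = 173889 ≡ 285 (mod 851)
10^256 ≡ 285^2 = 81225 ≡ 380 (mod 851)
425 = 256 + 128 + 32 + 8 + 1 in binary powers of 2.
So 10^425 ≡ 380 · 285 · 729 · 692 · 10 ≡ 359 (mod 851).
Squaring chain: 359; never reaches −1, so base 10 is a Miller–Rabin witness that 851 is composite.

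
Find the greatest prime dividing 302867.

89

302867 = 41 · 7387
7387 = 83 · 89
89 is prime.
So 302867 = 41 · 83 · 89; the largest prime factor is 89.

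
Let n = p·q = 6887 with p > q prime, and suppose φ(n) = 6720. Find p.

97

φ(n) = (p−1)(q−1) = n − (p+q) + 1, so p + q = 6887 − 6720 + 1 = 168.
p and q are the roots of t² − 168t + 6887 = 0.
Discriminant: 168² − 4·6887 = 28224 − 27548 = 676; √676 = 26.
q = (168 − 26)/2 = 71, p = (168 + 26)/2 = 97.
Check: 71 · 97 = 6887.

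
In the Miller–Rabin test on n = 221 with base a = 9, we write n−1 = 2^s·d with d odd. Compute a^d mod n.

221 − 1 = 220 = 2^2 · 55, so d = 55.
9^1 ≡ 9 (mod 221)
9^2 ≡ 9^2 = 81 ≡ 81 (mod 221)
9^4 ≡ 81^2 = 6561 ≡ 152 (mod 221)
9^8 ≡ 152^2 = 23104 ≡ 120 (mod 221)
9^16 ≡ 120^2 = 14400 ≡ 35 (mod 221)
9^32 ≡ 35^2 = 1225 ≡ 120 (mod 221)
55 = 32 + 16 + 4 + 2 + 1 in binary powers of 2.
So 9^55 ≡ 120 · 35 · 152 · 81 · 9 ≡ 87 (mod 221).
Squaring chain: 87 → 55; never reaches −1, so base 9 is a Miller–Rabin witness that 221 is composite.

87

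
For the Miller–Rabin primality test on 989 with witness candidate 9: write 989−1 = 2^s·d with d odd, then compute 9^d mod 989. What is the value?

744

989 − 1 = 988 = 2^2 · 247, so d = 247.
9^1 ≡ 9 (mod 989)
9^2 ≡ 9^2 = 81 ≡ 81 (mod 989)
9^4 ≡ 81^2 = 6561 ≡ 627 (mod 989)
9^8 ≡ 627^2 = 393129 ≡ 496 (mod 989)
9^16 ≡ 496^2 = 246016 ≡ 744 (mod 989)
9^32 ≡ 744^2 = 553536 ≡ 685 (mod 989)
9^64 ≡ 685^2 = 469225 ≡ 439 (mod 989)
9^128 ≡ 439^2 = 192721 ≡ 855 (mod 989)
247 = 128 + 64 + 32 + 16 + 4 + 2 + 1 in binary powers of 2.
So 9^247 ≡ 855 · 439 · 685 · 744 · 627 · 81 · 9 ≡ 744 (mod 989).
Squaring chain: 744 → 685; never reaches −1, so base 9 is a Miller–Rabin witness that 989 is composite.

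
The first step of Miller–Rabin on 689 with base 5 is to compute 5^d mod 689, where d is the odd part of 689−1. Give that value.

689 − 1 = 688 = 2^4 · 43, so d = 43.
5^1 ≡ 5 (mod 689)
5^2 ≡ 5^2 = 25 ≡ 25 (mod 689)
5^4 ≡ 25^2 = 625 ≡ 625 (mod 689)
5^8 ≡ 625^2 = 390625 ≡ 651 (mod 689)
5^16 ≡ 651^2 = 423801 ≡ 66 (mod 689)
5^32 ≡ 66^2 = 4356 ≡ 222 (mod 689)
43 = 32 + 8 + 2 + 1 in binary powers of 2.
So 5^43 ≡ 222 · 651 · 25 · 5 ≡ 359 (mod 689).
Squaring chain: 359 → 38 → 66 → 222; never reaches −1, so base 5 is a Miller–Rabin witness that 689 is composite.

359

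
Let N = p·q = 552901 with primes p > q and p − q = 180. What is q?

Since p = q + 180, we have 552901 = q(q + 180), so q² + 180q − 552901 = 0.
Discriminant: 180² + 4·552901 = 32400 + 2211604 = 2244004; √2244004 = 1498.
q = (−180 + 1498)/2 = 659, and p = q + 180 = 839.
Check: 659 · 839 = 552901.

659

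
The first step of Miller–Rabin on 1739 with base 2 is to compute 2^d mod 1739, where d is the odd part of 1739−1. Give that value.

1623

1739 − 1 = 1738 = 2^1 · 869, so d = 869.
2^1 ≡ 2 (mod 1739)
2^2 ≡ 2^2 = 4 ≡ 4 (mod 1739)
2^4 ≡ 4^2 = 16 ≡ 16 (mod 1739)
2^8 ≡ 16^2 = 256 ≡ 256 (mod 1739)
2^16 ≡ 256^2 = 65536 ≡ 1193 (mod 1739)
2^32 ≡ 1193^2 = 1423249 ≡ 747 (mod 1739)
2^64 ≡ 747^2 = 558009 ≡ 1529 (mod 1739)
2^128 ≡ 1529^2 = 2337841 ≡ 625 (mod 1739)
2^256 ≡ 625^2 = 390625 ≡ 1089 (mod 1739)
2^512 ≡ 1089^2 = 1185921 ≡ 1662 (mod 1739)
869 = 512 + 256 + 64 + 32 + 4 + 1 in binary powers of 2.
So 2^869 ≡ 1662 · 1089 · 1529 · 747 · 16 · 2 ≡ 1623 (mod 1739).
Squaring chain: 1623; never reaches −1, so base 2 is a Miller–Rabin witness that 1739 is composite.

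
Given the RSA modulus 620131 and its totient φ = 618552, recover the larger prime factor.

853

φ(n) = (p−1)(q−1) = n − (p+q) + 1, so p + q = 620131 − 618552 + 1 = 1580.
p and q are the roots of t² − 1580t + 620131 = 0.
Discriminant: 1580² − 4·620131 = 2496400 − 2480524 = 15876; √15876 = 126.
q = (1580 − 126)/2 = 727, p = (1580 + 126)/2 = 853.
Check: 727 · 853 = 620131.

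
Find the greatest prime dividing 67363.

67363 = 31 · 2173
2173 = 41 · 53
53 is prime.
So 67363 = 31 · 41 · 53; the largest prime factor is 53.

53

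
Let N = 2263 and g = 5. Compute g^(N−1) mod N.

900

5^1 ≡ 5 (mod 2263)
5^2 ≡ 5^2 = 25 ≡ 25 (mod 2263)
5^4 ≡ 25^2 = 625 ≡ 625 (mod 2263)
5^8 ≡ 625^2 = 390625 ≡ 1389 (mod 2263)
5^16 ≡ 1389^2 = 1929321 ≡ 1245 (mod 2263)
5^32 ≡ 1245^2 = 1550025 ≡ 2133 (mod 2263)
5^64 ≡ 2133^2 = 4549689 ≡ 1059 (mod 2263)
5^128 ≡ 1059^2 = 1121481 ≡ 1296 (mod 2263)
5^256 ≡ 1296^2 = 1679616 ≡ 470 (mod 2263)
5^512 ≡ 470^2 = 220900 ≡ 1389 (mod 2263)
5^1024 ≡ 1389^2 = 1929321 ≡ 1245 (mod 2263)
5^2048 ≡ 1245^2 = 1550025 ≡ 2133 (mod 2263)
2262 = 2048 + 128 + 64 + 16 + 4 + 2 in binary powers of 2.
So 5^2262 ≡ 2133 · 1296 · 1059 · 1245 · 625 · 25 ≡ 900 (mod 2263).
Since 900 ≠ 1, base 5 is a Fermat witness: 2263 is composite.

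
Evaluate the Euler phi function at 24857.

Factor: 24857 = 7 · 53 · 67.
φ(24857) = (7−1) · (53−1) · (67−1) = 6 · 52 · 66 = 20592.

20592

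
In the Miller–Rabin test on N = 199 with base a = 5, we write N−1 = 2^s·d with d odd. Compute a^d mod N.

199 − 1 = 198 = 2^1 · 99, so d = 99.
5^1 ≡ 5 (mod 199)
5^2 ≡ 5^2 = 25 ≡ 25 (mod 199)
5^4 ≡ 25^2 = 625 ≡ 28 (mod 199)
5^8 ≡ 28^2 = 784 ≡ 187 (mod 199)
5^16 ≡ 187^2 = 34969 ≡ 144 (mod 199)
5^32 ≡ 144^2 = 20736 ≡ 40 (mod 199)
5^64 ≡ 40^2 = 1600 ≡ 8 (mod 199)
99 = 64 + 32 + 2 + 1 in binary powers of 2.
So 5^99 ≡ 8 · 40 · 25 · 5 ≡ 1 (mod 199).
Since 5^d ≡ 1 (mod 199), base 5 does not prove 199 composite.

1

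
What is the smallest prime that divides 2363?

2363 is odd.
Digit sum 14, not divisible by 3.
Ends in 3: not divisible by 5.
7: 2363 = 7·337 + 4
11: 2363 = 11·214 + 9
13: 2363 = 13·181 + 10
17: 2363 = 17·139

17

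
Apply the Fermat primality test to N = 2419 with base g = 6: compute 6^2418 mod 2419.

1673

6^1 ≡ 6 (mod 2419)
6^2 ≡ 6^2 = 36 ≡ 36 (mod 2419)
6^4 ≡ 36^2 = 1296 ≡ 1296 (mod 2419)
6^8 ≡ 1296^2 = 1679616 ≡ 830 (mod 2419)
6^16 ≡ 830^2 = 688900 ≡ 1904 (mod 2419)
6^32 ≡ 1904^2 = 3625216 ≡ 1554 (mod 2419)
6^64 ≡ 1554^2 = 2414916 ≡ 754 (mod 2419)
6^128 ≡ 754^2 = 568516 ≡ 51 (mod 2419)
6^256 ≡ 51^2 = 2601 ≡ 182 (mod 2419)
6^512 ≡ 182^2 = 33124 ≡ 1677 (mod 2419)
6^1024 ≡ 1677^2 = 2812329 ≡ 1451 (mod 2419)
6^2048 ≡ 1451^2 = 2105401 ≡ 871 (mod 2419)
2418 = 2048 + 256 + 64 + 32 + 16 + 2 in binary powers of 2.
So 6^2418 ≡ 871 · 182 · 754 · 1554 · 1904 · 36 ≡ 1673 (mod 2419).
Since 1673 ≠ 1, base 6 is a Fermat witness: 2419 is composite.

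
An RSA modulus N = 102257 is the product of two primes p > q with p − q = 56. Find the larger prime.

Since p = q + 56, we have 102257 = q(q + 56), so q² + 56q − 102257 = 0.
Discriminant: 56² + 4·102257 = 3136 + 409028 = 412164; √412164 = 642.
q = (−56 + 642)/2 = 293, and p = q + 56 = 349.
Check: 293 · 349 = 102257.

349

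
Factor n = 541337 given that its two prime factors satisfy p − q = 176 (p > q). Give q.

Since p = q + 176, we have 541337 = q(q + 176), so q² + 176q − 541337 = 0.
Discriminant: 176² + 4·541337 = 30976 + 2165348 = 2196324; √2196324 = 1482.
q = (−176 + 1482)/2 = 653, and p = q + 176 = 829.
Check: 653 · 829 = 541337.

653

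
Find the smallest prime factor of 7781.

31

7781 is odd.
Digit sum 23, not divisible by 3.
Ends in 1: not divisible by 5.
7: 7781 = 7·1111 + 4
11: 7781 = 11·707 + 4
13: 7781 = 13·598 + 7
17: 7781 = 17·457 + 12
19: 7781 = 19·409 + 10
23: 7781 = 23·338 + 7
29: 7781 = 29·268 + 9
31: 7781 = 31·251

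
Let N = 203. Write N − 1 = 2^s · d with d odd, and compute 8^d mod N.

203 − 1 = 202 = 2^1 · 101, so d = 101.
8^1 ≡ 8 (mod 203)
8^2 ≡ 8^2 = 64 ≡ 64 (mod 203)
8^4 ≡ 64^2 = 4096 ≡ 36 (mod 203)
8^8 ≡ 36^2 = 1296 ≡ 78 (mod 203)
8^16 ≡ 78^2 = 6084 ≡ 197 (mod 203)
8^32 ≡ 197^2 = 38809 ≡ 36 (mod 203)
8^64 ≡ 36^2 = 1296 ≡ 78 (mod 203)
101 = 64 + 32 + 4 + 1 in binary powers of 2.
So 8^101 ≡ 78 · 36 · 36 · 8 ≡ 155 (mod 203).
Squaring chain: 155; never reaches −1, so base 8 is a Miller–Rabin witness that 203 is composite.

155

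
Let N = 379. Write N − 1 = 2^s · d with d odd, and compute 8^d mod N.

379 − 1 = 378 = 2^1 · 189, so d = 189.
8^1 ≡ 8 (mod 379)
8^2 ≡ 8^2 = 64 ≡ 64 (mod 379)
8^4 ≡ 64^2 = 4096 ≡ 306 (mod 379)
8^8 ≡ 306^2 = 93636 ≡ 23 (mod 379)
8^16 ≡ 23^2 = 529 ≡ 150 (mod 379)
8^32 ≡ 150^2 = 22500 ≡ 139 (mod 379)
8^64 ≡ 139^2 = 19321 ≡ 371 (mod 379)
8^128 ≡ 371^2 = 137641 ≡ 64 (mod 379)
189 = 128 + 32 + 16 + 8 + 4 + 1 in binary powers of 2.
So 8^189 ≡ 64 · 139 · 150 · 23 · 306 · 8 ≡ 378 (mod 379).
Since 8^d ≡ 378 (mod 379), base 8 does not prove 379 composite.

378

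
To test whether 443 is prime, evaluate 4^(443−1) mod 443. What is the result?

4^1 ≡ 4 (mod 443)
4^2 ≡ 4^2 = 16 ≡ 16 (mod 443)
4^4 ≡ 16^2 = 256 ≡ 256 (mod 443)
4^8 ≡ 256^2 = 65536 ≡ 415 (mod 443)
4^16 ≡ 415^2 = 172225 ≡ 341 (mod 443)
4^32 ≡ 341^2 = 116281 ≡ 215 (mod 443)
4^64 ≡ 215^2 = 46225 ≡ 153 (mod 443)
4^128 ≡ 153^2 = 23409 ≡ 373 (mod 443)
4^256 ≡ 373^2 = 139129 ≡ 27 (mod 443)
442 = 256 + 128 + 32 + 16 + 8 + 2 in binary powers of 2.
So 4^442 ≡ 27 · 373 · 215 · 341 · 415 · 16 ≡ 1 (mod 443).
Since the result is 1, base 4 gives no evidence that 443 is composite.

1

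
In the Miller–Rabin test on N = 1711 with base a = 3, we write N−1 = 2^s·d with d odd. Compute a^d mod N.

606

1711 − 1 = 1710 = 2^1 · 855, so d = 855.
3^1 ≡ 3 (mod 1711)
3^2 ≡ 3^2 = 9 ≡ 9 (mod 1711)
3^4 ≡ 9^2 = 81 ≡ 81 (mod 1711)
3^8 ≡ 81^2 = 6561 ≡ 1428 (mod 1711)
3^16 ≡ 1428^2 = 2039184 ≡ 1383 (mod 1711)
3^32 ≡ 1383^2 = 1912689 ≡ 1502 (mod 1711)
3^64 ≡ 1502^2 = 2256004 ≡ 906 (mod 1711)
3^128 ≡ 906^2 = 820836 ≡ 1267 (mod 1711)
3^256 ≡ 1267^2 = 1605289 ≡ 371 (mod 1711)
3^512 ≡ 371^2 = 137641 ≡ 761 (mod 1711)
855 = 512 + 256 + 64 + 16 + 4 + 2 + 1 in binary powers of 2.
So 3^855 ≡ 761 · 371 · 906 · 1383 · 81 · 9 · 3 ≡ 606 (mod 1711).
Squaring chain: 606; never reaches −1, so base 3 is a Miller–Rabin witness that 1711 is composite.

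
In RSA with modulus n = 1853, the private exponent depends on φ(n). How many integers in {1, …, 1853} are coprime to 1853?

1728

Factor: 1853 = 17 · 109.
φ(1853) = (17−1) · (109−1) = 16 · 108 = 1728.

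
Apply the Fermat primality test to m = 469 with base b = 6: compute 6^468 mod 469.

6^1 ≡ 6 (mod 469)
6^2 ≡ 6^2 = 36 ≡ 36 (mod 469)
6^4 ≡ 36^2 = 1296 ≡ 358 (mod 469)
6^8 ≡ 358^2 = 128164 ≡ 127 (mod 469)
6^16 ≡ 127^2 = 16129 ≡ 183 (mod 469)
6^32 ≡ 183^2 = 33489 ≡ 190 (mod 469)
6^64 ≡ 190^2 = 36100 ≡ 456 (mod 469)
6^128 ≡ 456^2 = 207936 ≡ 169 (mod 469)
6^256 ≡ 169^2 = 28561 ≡ 421 (mod 469)
468 = 256 + 128 + 64 + 16 + 4 in binary powers of 2.
So 6^468 ≡ 421 · 169 · 456 · 183 · 358 ≡ 225 (mod 469).
Since 225 ≠ 1, base 6 is a Fermat witness: 469 is composite.

225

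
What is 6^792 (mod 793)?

6^1 ≡ 6 (mod 793)
6^2 ≡ 6^2 = 36 ≡ 36 (mod 793)
6^4 ≡ 36^2 = 1296 ≡ 503 (mod 793)
6^8 ≡ 503^2 = 253009 ≡ 42 (mod 793)
6^16 ≡ 42^2 = 1764 ≡ 178 (mod 793)
6^32 ≡ 178^2 = 31684 ≡ 757 (mod 793)
6^64 ≡ 757^2 = 573049 ≡ 503 (mod 793)
6^128 ≡ 503^2 = 253009 ≡ 42 (mod 793)
6^256 ≡ 42^2 = 1764 ≡ 178 (mod 793)
6^512 ≡ 178^2 = 31684 ≡ 757 (mod 793)
792 = 512 + 256 + 16 + 8 in binary powers of 2.
So 6^792 ≡ 757 · 178 · 178 · 42 ≡ 508 (mod 793).
Since 508 ≠ 1, base 6 is a Fermat witness: 793 is composite.

508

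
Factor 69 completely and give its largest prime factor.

69 = 3 · 23
23 is prime.
So 69 = 3 · 23; the largest prime factor is 23.

23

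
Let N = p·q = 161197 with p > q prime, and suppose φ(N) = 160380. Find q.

φ(n) = (p−1)(q−1) = n − (p+q) + 1, so p + q = 161197 − 160380 + 1 = 818.
p and q are the roots of t² − 818t + 161197 = 0.
Discriminant: 818² − 4·161197 = 669124 − 644788 = 24336; √24336 = 156.
q = (818 − 156)/2 = 331, p = (818 + 156)/2 = 487.
Check: 331 · 487 = 161197.

331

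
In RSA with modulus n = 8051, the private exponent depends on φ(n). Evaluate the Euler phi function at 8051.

7872

Factor: 8051 = 83 · 97.
φ(8051) = (83−1) · (97−1) = 82 · 96 = 7872.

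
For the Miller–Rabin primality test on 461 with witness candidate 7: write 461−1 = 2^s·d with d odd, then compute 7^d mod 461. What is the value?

413

461 − 1 = 460 = 2^2 · 115, so d = 115.
7^1 ≡ 7 (mod 461)
7^2 ≡ 7^2 = 49 ≡ 49 (mod 461)
7^4 ≡ 49^2 = 2401 ≡ 96 (mod 461)
7^8 ≡ 96^2 = 9216 ≡ 457 (mod 461)
7^16 ≡ 457^2 = 208849 ≡ 16 (mod 461)
7^32 ≡ 16^2 = 256 ≡ 256 (mod 461)
7^64 ≡ 256^2 = 65536 ≡ 74 (mod 461)
115 = 64 + 32 + 16 + 2 + 1 in binary powers of 2.
So 7^115 ≡ 74 · 256 · 16 · 49 · 7 ≡ 413 (mod 461).
Squaring chain: 413 → 460; reaches −1, so base 7 does not prove 461 composite.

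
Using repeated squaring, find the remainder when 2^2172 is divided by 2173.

1636

2^1 ≡ 2 (mod 2173)
2^2 ≡ 2^2 = 4 ≡ 4 (mod 2173)
2^4 ≡ 4^2 = 16 ≡ 16 (mod 2173)
2^8 ≡ 16^2 = 256 ≡ 256 (mod 2173)
2^16 ≡ 256^2 = 65536 ≡ 346 (mod 2173)
2^32 ≡ 346^2 = 119716 ≡ 201 (mod 2173)
2^64 ≡ 201^2 = 40401 ≡ 1287 (mod 2173)
2^128 ≡ 1287^2 = 1656369 ≡ 543 (mod 2173)
2^256 ≡ 543^2 = 294849 ≡ 1494 (mod 2173)
2^512 ≡ 1494^2 = 2232036 ≡ 365 (mod 2173)
2^1024 ≡ 365^2 = 133225 ≡ 672 (mod 2173)
2^2048 ≡ 672^2 = 451584 ≡ 1773 (mod 2173)
2172 = 2048 + 64 + 32 + 16 + 8 + 4 in binary powers of 2.
So 2^2172 ≡ 1773 · 1287 · 201 · 346 · 256 · 16 ≡ 1636 (mod 2173).
Since 1636 ≠ 1, base 2 is a Fermat witness: 2173 is composite.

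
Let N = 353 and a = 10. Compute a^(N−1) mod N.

10^1 ≡ 10 (mod 353)
10^2 ≡ 10^2 = 100 ≡ 100 (mod 353)
10^4 ≡ 100^2 = 10000 ≡ 116 (mod 353)
10^8 ≡ 116^2 = 13456 ≡ 42 (mod 353)
10^16 ≡ 42^2 = 1764 ≡ 352 (mod 353)
10^32 ≡ 352^2 = 123904 ≡ 1 (mod 353)
10^64 ≡ 1^2 = 1 ≡ 1 (mod 353)
10^128 ≡ 1^2 = 1 ≡ 1 (mod 353)
10^256 ≡ 1^2 = 1 ≡ 1 (mod 353)
352 = 256 + 64 + 32 in binary powers of 2.
So 10^352 ≡ 1 · 1 · 1 ≡ 1 (mod 353).
Since the result is 1, base 10 gives no evidence that 353 is composite.

1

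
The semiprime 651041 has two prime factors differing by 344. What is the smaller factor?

Since p = q + 344, we have 651041 = q(q + 344), so q² + 344q − 651041 = 0.
Discriminant: 344² + 4·651041 = 118336 + 2604164 = 2722500; √2722500 = 1650.
q = (−344 + 1650)/2 = 653, and p = q + 344 = 997.
Check: 653 · 997 = 651041.

653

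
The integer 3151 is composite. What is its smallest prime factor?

3151 is odd.
Digit sum 10, not divisible by 3.
Ends in 1: not divisible by 5.
7: 3151 = 7·450 + 1
11: 3151 = 11·286 + 5
13: 3151 = 13·242 + 5
17: 3151 = 17·185 + 6
19: 3151 = 19·165 + 16
23: 3151 = 23·137

23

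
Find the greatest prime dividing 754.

29

754 = 2 · 377
377 = 13 · 29
29 is prime.
So 754 = 2 · 13 · 29; the largest prime factor is 29.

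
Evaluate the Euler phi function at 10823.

Factor: 10823 = 79 · 137.
φ(10823) = (79−1) · (137−1) = 78 · 136 = 10608.

10608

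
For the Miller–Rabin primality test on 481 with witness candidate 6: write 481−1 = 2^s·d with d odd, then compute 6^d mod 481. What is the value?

481 − 1 = 480 = 2^5 · 15, so d = 15.
6^1 ≡ 6 (mod 481)
6^2 ≡ 6^2 = 36 ≡ 36 (mod 481)
6^4 ≡ 36^2 = 1296 ≡ 334 (mod 481)
6^8 ≡ 334^2 = 111556 ≡ 445 (mod 481)
15 = 8 + 4 + 2 + 1 in binary powers of 2.
So 6^15 ≡ 445 · 334 · 36 · 6 ≡ 216 (mod 481).
Squaring chain: 216 → 480 → 1 → 1 → 1; reaches −1, so base 6 does not prove 481 composite.

216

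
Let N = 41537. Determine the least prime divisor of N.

73

41537 is odd.
Digit sum 20, not divisible by 3.
Ends in 7: not divisible by 5.
7: 41537 = 7·5933 + 6
11: 41537 = 11·3776 + 1
13: 41537 = 13·3195 + 2
17: 41537 = 17·2443 + 6
19: 41537 = 19·2186 + 3
23: 41537 = 23·1805 + 22
29: 41537 = 29·1432 + 9
31: 41537 = 31·1339 + 28
37: 41537 = 37·1122 + 23
41: 41537 = 41·1013 + 4
43: 41537 = 43·965 + 42
47: 41537 = 47·883 + 36
53: 41537 = 53·783 + 38
59: 41537 = 59·704 + 1
61: 41537 = 61·680 + 57
67: 41537 = 67·619 + 64
71: 41537 = 71·585 + 2
73: 41537 = 73·569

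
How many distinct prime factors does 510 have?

4

510 = 2 · 255
255 = 3 · 85
85 = 5 · 17
510 = 2 · 3 · 5 · 17, which has 4 distinct prime factors.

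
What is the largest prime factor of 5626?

5626 = 2 · 2813
2813 = 29 · 97
97 is prime.
So 5626 = 2 · 29 · 97; the largest prime factor is 97.

97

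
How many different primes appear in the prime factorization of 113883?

5

113883 = 3 · 37961
37961 = 7 · 5423
5423 = 11 · 493
493 = 17 · 29
113883 = 3 · 7 · 11 · 17 · 29, which has 5 distinct prime factors.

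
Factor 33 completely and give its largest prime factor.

11

33 = 3 · 11
11 is prime.
So 33 = 3 · 11; the largest prime factor is 11.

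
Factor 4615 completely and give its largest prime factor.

4615 = 5 · 923
923 = 13 · 71
71 is prime.
So 4615 = 5 · 13 · 71; the largest prime factor is 71.

71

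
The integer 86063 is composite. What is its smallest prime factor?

89

86063 is odd.
Digit sum 23, not divisible by 3.
Ends in 3: not divisible by 5.
7: 86063 = 7·12294 + 5
11: 86063 = 11·7823 + 10
13: 86063 = 13·6620 + 3
17: 86063 = 17·5062 + 9
19: 86063 = 19·4529 + 12
23: 86063 = 23·3741 + 20
29: 86063 = 29·2967 + 20
31: 86063 = 31·2776 + 7
37: 86063 = 37·2326 + 1
41: 86063 = 41·2099 + 4
43: 86063 = 43·2001 + 20
47: 86063 = 47·1831 + 6
53: 86063 = 53·1623 + 44
59: 86063 = 59·1458 + 41
61: 86063 = 61·1410 + 53
67: 86063 = 67·1284 + 35
71: 86063 = 71·1212 + 11
73: 86063 = 73·1178 + 69
79: 86063 = 79·1089 + 32
83: 86063 = 83·1036 + 75
89: 86063 = 89·967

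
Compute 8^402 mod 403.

64

8^1 ≡ 8 (mod 403)
8^2 ≡ 8^2 = 64 ≡ 64 (mod 403)
8^4 ≡ 64^2 = 4096 ≡ 66 (mod 403)
8^8 ≡ 66^2 = 4356 ≡ 326 (mod 403)
8^16 ≡ 326^2 = 106276 ≡ 287 (mod 403)
8^32 ≡ 287^2 = 82369 ≡ 157 (mod 403)
8^64 ≡ 157^2 = 24649 ≡ 66 (mod 403)
8^128 ≡ 66^2 = 4356 ≡ 326 (mod 403)
8^256 ≡ 326^2 = 106276 ≡ 287 (mod 403)
402 = 256 + 128 + 16 + 2 in binary powers of 2.
So 8^402 ≡ 287 · 326 · 287 · 64 ≡ 64 (mod 403).
Since 64 ≠ 1, base 8 is a Fermat witness: 403 is composite.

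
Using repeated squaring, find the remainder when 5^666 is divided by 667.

5^1 ≡ 5 (mod 667)
5^2 ≡ 5^2 = 25 ≡ 25 (mod 667)
5^4 ≡ 25^2 = 625 ≡ 625 (mod 667)
5^8 ≡ 625^2 = 390625 ≡ 430 (mod 667)
5^16 ≡ 430^2 = 184900 ≡ 141 (mod 667)
5^32 ≡ 141^2 = 19881 ≡ 538 (mod 667)
5^64 ≡ 538^2 = 289444 ≡ 633 (mod 667)
5^128 ≡ 633^2 = 400689 ≡ 489 (mod 667)
5^256 ≡ 489^2 = 239121 ≡ 335 (mod 667)
5^512 ≡ 335^2 = 112225 ≡ 169 (mod 667)
666 = 512 + 128 + 16 + 8 + 2 in binary powers of 2.
So 5^666 ≡ 169 · 489 · 141 · 430 · 25 ≡ 169 (mod 667).
Since 169 ≠ 1, base 5 is a Fermat witness: 667 is composite.

169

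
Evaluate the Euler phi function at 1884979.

Factor: 1884979 = 71 · 139 · 191.
φ(1884979) = (71−1) · (139−1) · (191−1) = 70 · 138 · 190 = 1835400.

1835400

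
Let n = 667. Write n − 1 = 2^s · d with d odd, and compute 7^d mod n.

458

667 − 1 = 666 = 2^1 · 333, so d = 333.
7^1 ≡ 7 (mod 667)
7^2 ≡ 7^2 = 49 ≡ 49 (mod 667)
7^4 ≡ 49^2 = 2401 ≡ 400 (mod 667)
7^8 ≡ 400^2 = 160000 ≡ 587 (mod 667)
7^16 ≡ 587^2 = 344569 ≡ 397 (mod 667)
7^32 ≡ 397^2 = 157609 ≡ 197 (mod 667)
7^64 ≡ 197^2 = 38809 ≡ 123 (mod 667)
7^128 ≡ 123^2 = 15129 ≡ 455 (mod 667)
7^256 ≡ 455^2 = 207025 ≡ 255 (mod 667)
333 = 256 + 64 + 8 + 4 + 1 in binary powers of 2.
So 7^333 ≡ 255 · 123 · 587 · 400 · 7 ≡ 458 (mod 667).
Squaring chain: 458; never reaches −1, so base 7 is a Miller–Rabin witness that 667 is composite.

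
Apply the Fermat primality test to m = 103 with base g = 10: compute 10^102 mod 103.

1

10^1 ≡ 10 (mod 103)
10^2 ≡ 10^2 = 100 ≡ 100 (mod 103)
10^4 ≡ 100^2 = 10000 ≡ 9 (mod 103)
10^8 ≡ 9^2 = 81 ≡ 81 (mod 103)
10^16 ≡ 81^2 = 6561 ≡ 72 (mod 103)
10^32 ≡ 72^2 = 5184 ≡ 34 (mod 103)
10^64 ≡ 34^2 = 1156 ≡ 23 (mod 103)
102 = 64 + 32 + 4 + 2 in binary powers of 2.
So 10^102 ≡ 23 · 34 · 9 · 100 ≡ 1 (mod 103).
Since the result is 1, base 10 gives no evidence that 103 is composite.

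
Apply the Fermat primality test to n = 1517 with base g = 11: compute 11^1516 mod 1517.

11^1 ≡ 11 (mod 1517)
11^2 ≡ 11^2 = 121 ≡ 121 (mod 1517)
11^4 ≡ 121^2 = 14641 ≡ 988 (mod 1517)
11^8 ≡ 988^2 = 976144 ≡ 713 (mod 1517)
11^16 ≡ 713^2 = 508369 ≡ 174 (mod 1517)
11^32 ≡ 174^2 = 30276 ≡ 1453 (mod 1517)
11^64 ≡ 1453^2 = 2111209 ≡ 1062 (mod 1517)
11^128 ≡ 1062^2 = 1127844 ≡ 713 (mod 1517)
11^256 ≡ 713^2 = 508369 ≡ 174 (mod 1517)
11^512 ≡ 174^2 = 30276 ≡ 1453 (mod 1517)
11^1024 ≡ 1453^2 = 2111209 ≡ 1062 (mod 1517)
1516 = 1024 + 256 + 128 + 64 + 32 + 8 + 4 in binary powers of 2.
So 11^1516 ≡ 1062 · 174 · 713 · 1062 · 1453 · 713 · 988 ≡ 359 (mod 1517).
Since 359 ≠ 1, base 11 is a Fermat witness: 1517 is composite.

359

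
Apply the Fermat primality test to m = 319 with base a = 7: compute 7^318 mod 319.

53

7^1 ≡ 7 (mod 319)
7^2 ≡ 7^2 = 49 ≡ 49 (mod 319)
7^4 ≡ 49^2 = 2401 ≡ 168 (mod 319)
7^8 ≡ 168^2 = 28224 ≡ 152 (mod 319)
7^16 ≡ 152^2 = 23104 ≡ 136 (mod 319)
7^32 ≡ 136^2 = 18496 ≡ 313 (mod 319)
7^64 ≡ 313^2 = 97969 ≡ 36 (mod 319)
7^128 ≡ 36^2 = 1296 ≡ 20 (mod 319)
7^256 ≡ 20^2 = 400 ≡ 81 (mod 319)
318 = 256 + 32 + 16 + 8 + 4 + 2 in binary powers of 2.
So 7^318 ≡ 81 · 313 · 136 · 152 · 168 · 49 ≡ 53 (mod 319).
Since 53 ≠ 1, base 7 is a Fermat witness: 319 is composite.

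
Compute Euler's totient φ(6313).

Factor: 6313 = 59 · 107.
φ(6313) = (59−1) · (107−1) = 58 · 106 = 6148.

6148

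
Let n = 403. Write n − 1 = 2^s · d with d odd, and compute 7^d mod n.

403 − 1 = 402 = 2^1 · 201, so d = 201.
7^1 ≡ 7 (mod 403)
7^2 ≡ 7^2 = 49 ≡ 49 (mod 403)
7^4 ≡ 49^2 = 2401 ≡ 386 (mod 403)
7^8 ≡ 386^2 = 148996 ≡ 289 (mod 403)
7^16 ≡ 289^2 = 83521 ≡ 100 (mod 403)
7^32 ≡ 100^2 = 10000 ≡ 328 (mod 403)
7^64 ≡ 328^2 = 107584 ≡ 386 (mod 403)
7^128 ≡ 386^2 = 148996 ≡ 289 (mod 403)
201 = 128 + 64 + 8 + 1 in binary powers of 2.
So 7^201 ≡ 289 · 386 · 289 · 7 ≡ 190 (mod 403).
Squaring chain: 190; never reaches −1, so base 7 is a Miller–Rabin witness that 403 is composite.

190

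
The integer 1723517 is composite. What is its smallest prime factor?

1723517 is odd.
Digit sum 26, not divisible by 3.
Ends in 7: not divisible by 5.
7: 1723517 = 7·246216 + 5
11: 1723517 = 11·156683 + 4
13: 1723517 = 13·132578 + 3
17: 1723517 = 17·101383 + 6
19: 1723517 = 19·90711 + 8
23: 1723517 = 23·74935 + 12
29: 1723517 = 29·59431 + 18
31: 1723517 = 31·55597 + 10
37: 1723517 = 37·46581 + 20
41: 1723517 = 41·42037

41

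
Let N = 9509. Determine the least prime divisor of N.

9509 is odd.
Digit sum 23, not divisible by 3.
Ends in 9: not divisible by 5.
7: 9509 = 7·1358 + 3
11: 9509 = 11·864 + 5
13: 9509 = 13·731 + 6
17: 9509 = 17·559 + 6
19: 9509 = 19·500 + 9
23: 9509 = 23·413 + 10
29: 9509 = 29·327 + 26
31: 9509 = 31·306 + 23
37: 9509 = 37·257

37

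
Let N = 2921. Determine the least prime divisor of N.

23

2921 is odd.
Digit sum 14, not divisible by 3.
Ends in 1: not divisible by 5.
7: 2921 = 7·417 + 2
11: 2921 = 11·265 + 6
13: 2921 = 13·224 + 9
17: 2921 = 17·171 + 14
19: 2921 = 19·153 + 14
23: 2921 = 23·127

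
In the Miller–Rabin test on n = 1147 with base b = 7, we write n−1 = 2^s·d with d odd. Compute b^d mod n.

1147 − 1 = 1146 = 2^1 · 573, so d = 573.
7^1 ≡ 7 (mod 1147)
7^2 ≡ 7^2 = 49 ≡ 49 (mod 1147)
7^4 ≡ 49^2 = 2401 ≡ 107 (mod 1147)
7^8 ≡ 107^2 = 11449 ≡ 1126 (mod 1147)
7^16 ≡ 1126^2 = 1267876 ≡ 441 (mod 1147)
7^32 ≡ 441^2 = 194481 ≡ 638 (mod 1147)
7^64 ≡ 638^2 = 407044 ≡ 1006 (mod 1147)
7^128 ≡ 1006^2 = 1012036 ≡ 382 (mod 1147)
7^256 ≡ 382^2 = 145924 ≡ 255 (mod 1147)
7^512 ≡ 255^2 = 65025 ≡ 793 (mod 1147)
573 = 512 + 32 + 16 + 8 + 4 + 1 in binary powers of 2.
So 7^573 ≡ 793 · 638 · 441 · 1126 · 107 · 7 ≡ 1025 (mod 1147).
Squaring chain: 1025; never reaches −1, so base 7 is a Miller–Rabin witness that 1147 is composite.

1025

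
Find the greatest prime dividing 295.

295 = 5 · 59
59 is prime.
So 295 = 5 · 59; the largest prime factor is 59.

59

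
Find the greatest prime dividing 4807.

23

4807 = 11 · 437
437 = 19 · 23
23 is prime.
So 4807 = 11 · 19 · 23; the largest prime factor is 23.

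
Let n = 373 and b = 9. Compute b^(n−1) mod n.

9^1 ≡ 9 (mod 373)
9^2 ≡ 9^2 = 81 ≡ 81 (mod 373)
9^4 ≡ 81^2 = 6561 ≡ 220 (mod 373)
9^8 ≡ 220^2 = 48400 ≡ 283 (mod 373)
9^16 ≡ 283^2 = 80089 ≡ 267 (mod 373)
9^32 ≡ 267^2 = 71289 ≡ 46 (mod 373)
9^64 ≡ 46^2 = 2116 ≡ 251 (mod 373)
9^128 ≡ 251^2 = 63001 ≡ 337 (mod 373)
9^256 ≡ 337^2 = 113569 ≡ 177 (mod 373)
372 = 256 + 64 + 32 + 16 + 4 in binary powers of 2.
So 9^372 ≡ 177 · 251 · 46 · 267 · 220 ≡ 1 (mod 373).
Since the result is 1, base 9 gives no evidence that 373 is composite.

1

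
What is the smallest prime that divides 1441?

11

1441 is odd.
Digit sum 10, not divisible by 3.
Ends in 1: not divisible by 5.
7: 1441 = 7·205 + 6
11: 1441 = 11·131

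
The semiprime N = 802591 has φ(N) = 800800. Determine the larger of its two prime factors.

φ(n) = (p−1)(q−1) = n − (p+q) + 1, so p + q = 802591 − 800800 + 1 = 1792.
p and q are the roots of t² − 1792t + 802591 = 0.
Discriminant: 1792² − 4·802591 = 3211264 − 3210364 = 900; √900 = 30.
q = (1792 − 30)/2 = 881, p = (1792 + 30)/2 = 911.
Check: 881 · 911 = 802591.

911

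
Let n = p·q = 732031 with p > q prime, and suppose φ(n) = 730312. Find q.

773

φ(n) = (p−1)(q−1) = n − (p+q) + 1, so p + q = 732031 − 730312 + 1 = 1720.
p and q are the roots of t² − 1720t + 732031 = 0.
Discriminant: 1720² − 4·732031 = 2958400 − 2928124 = 30276; √30276 = 174.
q = (1720 − 174)/2 = 773, p = (1720 + 174)/2 = 947.
Check: 773 · 947 = 732031.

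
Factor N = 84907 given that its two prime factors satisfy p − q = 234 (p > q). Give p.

Since p = q + 234, we have 84907 = q(q + 234), so q² + 234q − 84907 = 0.
Discriminant: 234² + 4·84907 = 54756 + 339628 = 394384; √394384 = 628.
q = (−234 + 628)/2 = 197, and p = q + 234 = 431.
Check: 197 · 431 = 84907.

431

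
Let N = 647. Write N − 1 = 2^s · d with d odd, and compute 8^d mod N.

1

647 − 1 = 646 = 2^1 · 323, so d = 323.
8^1 ≡ 8 (mod 647)
8^2 ≡ 8^2 = 64 ≡ 64 (mod 647)
8^4 ≡ 64^2 = 4096 ≡ 214 (mod 647)
8^8 ≡ 214^2 = 45796 ≡ 506 (mod 647)
8^16 ≡ 506^2 = 256036 ≡ 471 (mod 647)
8^32 ≡ 471^2 = 221841 ≡ 567 (mod 647)
8^64 ≡ 567^2 = 321489 ≡ 577 (mod 647)
8^128 ≡ 577^2 = 332929 ≡ 371 (mod 647)
8^256 ≡ 371^2 = 137641 ≡ 477 (mod 647)
323 = 256 + 64 + 2 + 1 in binary powers of 2.
So 8^323 ≡ 477 · 577 · 64 · 8 ≡ 1 (mod 647).
Since 8^d ≡ 1 (mod 647), base 8 does not prove 647 composite.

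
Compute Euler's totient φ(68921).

67240

Factor: 68921 = 41^3.
φ(68921) = 41^2·(41−1) = 67240.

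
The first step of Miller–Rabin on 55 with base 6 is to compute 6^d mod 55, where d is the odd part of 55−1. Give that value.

41

55 − 1 = 54 = 2^1 · 27, so d = 27.
6^1 ≡ 6 (mod 55)
6^2 ≡ 6^2 = 36 ≡ 36 (mod 55)
6^4 ≡ 36^2 = 1296 ≡ 31 (mod 55)
6^8 ≡ 31^2 = 961 ≡ 26 (mod 55)
6^16 ≡ 26^2 = 676 ≡ 16 (mod 55)
27 = 16 + 8 + 2 + 1 in binary powers of 2.
So 6^27 ≡ 16 · 26 · 36 · 6 ≡ 41 (mod 55).
Squaring chain: 41; never reaches −1, so base 6 is a Miller–Rabin witness that 55 is composite.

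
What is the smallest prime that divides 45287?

11

45287 is odd.
Digit sum 26, not divisible by 3.
Ends in 7: not divisible by 5.
7: 45287 = 7·6469 + 4
11: 45287 = 11·4117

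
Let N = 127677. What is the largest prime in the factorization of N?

127677 = 3 · 42559
42559 = 11 · 3869
3869 = 53 · 73
73 is prime.
So 127677 = 3 · 11 · 53 · 73; the largest prime factor is 73.

73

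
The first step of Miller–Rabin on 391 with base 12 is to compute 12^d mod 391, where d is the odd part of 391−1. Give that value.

215

391 − 1 = 390 = 2^1 · 195, so d = 195.
12^1 ≡ 12 (mod 391)
12^2 ≡ 12^2 = 144 ≡ 144 (mod 391)
12^4 ≡ 144^2 = 20736 ≡ 13 (mod 391)
12^8 ≡ 13^2 = 169 ≡ 169 (mod 391)
12^16 ≡ 169^2 = 28561 ≡ 18 (mod 391)
12^32 ≡ 18^2 = 324 ≡ 324 (mod 391)
12^64 ≡ 324^2 = 104976 ≡ 188 (mod 391)
12^128 ≡ 188^2 = 35344 ≡ 154 (mod 391)
195 = 128 + 64 + 2 + 1 in binary powers of 2.
So 12^195 ≡ 154 · 188 · 144 · 12 ≡ 215 (mod 391).
Squaring chain: 215; never reaches −1, so base 12 is a Miller–Rabin witness that 391 is composite.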